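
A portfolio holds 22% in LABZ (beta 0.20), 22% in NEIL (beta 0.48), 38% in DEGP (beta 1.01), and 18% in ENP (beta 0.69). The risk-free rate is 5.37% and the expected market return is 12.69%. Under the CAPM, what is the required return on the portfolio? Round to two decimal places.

β_P = Σ w_i β_i = 0.22×0.20 + 0.22×0.48 + 0.38×1.01 + 0.18×0.69 = 0.6576
MRP = 12.69% − 5.37% = 7.32%
E(R_P) = R_f + β_P × MRP = 5.37% + 0.6576 × 7.32% = 10.18%

10.18%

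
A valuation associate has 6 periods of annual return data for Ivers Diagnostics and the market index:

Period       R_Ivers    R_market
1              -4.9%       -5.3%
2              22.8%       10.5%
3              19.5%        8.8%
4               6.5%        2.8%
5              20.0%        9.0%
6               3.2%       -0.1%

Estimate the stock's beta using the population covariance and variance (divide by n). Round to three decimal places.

Mean R_i = (-4.9 + 22.8 + 19.5 + 6.5 + 20.0 + 3.2) / 6 = 11.1833%
Mean R_m = (-5.3 + 10.5 + 8.8 + 2.8 + 9.0 − 0.1) / 6 = 4.2833%
Σ(R_i − R̄_i)(R_m − R̄_m) = 347.4383  ⇒  Cov = 347.4383 / 6 = 57.9064
Σ(R_m − R̄_m)² = 194.5483  ⇒  Var(R_m) = 194.5483 / 6 = 32.4247
β = Cov / Var(R_m) = 57.9064 / 32.4247 = 1.7859

1.786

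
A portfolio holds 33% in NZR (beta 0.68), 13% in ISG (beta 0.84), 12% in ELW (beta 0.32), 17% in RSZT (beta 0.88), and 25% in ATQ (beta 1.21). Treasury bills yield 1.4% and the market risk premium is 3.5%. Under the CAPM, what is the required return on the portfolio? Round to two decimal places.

4.28%

β_P = Σ w_i β_i = 0.33×0.68 + 0.13×0.84 + 0.12×0.32 + 0.17×0.88 + 0.25×1.21 = 0.8241
E(R_P) = R_f + β_P × MRP = 1.4% + 0.8241 × 3.5% = 4.28%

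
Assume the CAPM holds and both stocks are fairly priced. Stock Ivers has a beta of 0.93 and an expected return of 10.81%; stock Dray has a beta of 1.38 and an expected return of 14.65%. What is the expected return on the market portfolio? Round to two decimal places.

11.41%

Both satisfy E(R) = R_f + β·MRP, so the slope of the SML is
MRP = (14.65% − 10.81%) / (1.38 − 0.93) = 3.84% / 0.45 = 8.5333%
R_f = E(R_Ivers) − β_Ivers·MRP = 10.81% − 0.93 × 8.5333% = 2.8740%
E(R_m) = R_f + MRP = 2.8740% + 8.5333% = 11.41%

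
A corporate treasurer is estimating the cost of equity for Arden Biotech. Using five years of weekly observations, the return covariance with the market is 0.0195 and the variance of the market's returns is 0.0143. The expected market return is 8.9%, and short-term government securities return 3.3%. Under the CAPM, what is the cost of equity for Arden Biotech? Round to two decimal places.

β = Cov(R_i, R_m) / Var(R_m) = 0.0195 / 0.0143 = 1.3636
MRP = 8.9% − 3.3% = 5.60%
E(R) = R_f + β × MRP = 3.3% + 1.3636 × 5.6% = 10.94%

10.94%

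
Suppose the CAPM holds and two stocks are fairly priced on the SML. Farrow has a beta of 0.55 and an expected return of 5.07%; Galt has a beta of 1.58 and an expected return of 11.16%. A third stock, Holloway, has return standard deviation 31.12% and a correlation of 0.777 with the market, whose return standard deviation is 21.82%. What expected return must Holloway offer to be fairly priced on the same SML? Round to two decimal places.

MRP = (11.16% − 5.07%) / (1.58 − 0.55) = 5.9126%
R_f = 5.07% − 0.55 × 5.9126% = 1.8181%
β_Holloway = ρ·σ_i/σ_m = 0.777 × 31.12 / 21.82 = 1.1082
E(R_Holloway) = R_f + β × MRP = 1.8181% + 1.1082 × 5.9126% = 8.37%

8.37%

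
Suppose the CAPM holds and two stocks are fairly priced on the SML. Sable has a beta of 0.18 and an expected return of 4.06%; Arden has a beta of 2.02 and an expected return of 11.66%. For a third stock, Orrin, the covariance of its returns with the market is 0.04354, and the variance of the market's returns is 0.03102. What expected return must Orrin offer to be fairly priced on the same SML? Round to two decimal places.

9.11%

MRP = (11.66% − 4.06%) / (2.02 − 0.18) = 4.1304%
R_f = 4.06% − 0.18 × 4.1304% = 3.3165%
β_Orrin = Cov / Var(R_m) = 0.04354 / 0.03102 = 1.4036
E(R_Orrin) = R_f + β × MRP = 3.3165% + 1.4036 × 4.1304% = 9.11%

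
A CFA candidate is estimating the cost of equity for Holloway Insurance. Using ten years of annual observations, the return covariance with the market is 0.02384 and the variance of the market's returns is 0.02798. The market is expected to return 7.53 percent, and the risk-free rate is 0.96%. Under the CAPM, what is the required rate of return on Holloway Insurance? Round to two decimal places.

β = Cov(R_i, R_m) / Var(R_m) = 0.02384 / 0.02798 = 0.8520
MRP = 7.53% − 0.96% = 6.57%
E(R) = R_f + β × MRP = 0.96% + 0.8520 × 6.57% = 6.56%

6.56%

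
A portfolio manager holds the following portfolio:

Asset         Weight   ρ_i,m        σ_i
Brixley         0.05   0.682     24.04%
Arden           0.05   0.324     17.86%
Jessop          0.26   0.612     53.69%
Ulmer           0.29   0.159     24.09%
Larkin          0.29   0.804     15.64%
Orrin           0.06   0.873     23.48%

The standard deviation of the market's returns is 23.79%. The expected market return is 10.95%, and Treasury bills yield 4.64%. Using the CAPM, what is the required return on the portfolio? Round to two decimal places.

β_Brixley = 0.682 × 24.04% / 23.79% = 0.6892
β_Arden = 0.324 × 17.86% / 23.79% = 0.2432
β_Jessop = 0.612 × 53.69% / 23.79% = 1.3812
β_Ulmer = 0.159 × 24.09% / 23.79% = 0.1610
β_Larkin = 0.804 × 15.64% / 23.79% = 0.5286
β_Orrin = 0.873 × 23.48% / 23.79% = 0.8616
β_P = Σ w_i β_i = 0.05×0.6892 + 0.05×0.2432 + 0.26×1.3812 + 0.29×0.1610 + 0.29×0.5286 + 0.06×0.8616 = 0.6574
MRP = 10.95% − 4.64% = 6.31%
E(R_P) = R_f + β_P × MRP = 4.64% + 0.6574 × 6.31% = 8.79%

8.79%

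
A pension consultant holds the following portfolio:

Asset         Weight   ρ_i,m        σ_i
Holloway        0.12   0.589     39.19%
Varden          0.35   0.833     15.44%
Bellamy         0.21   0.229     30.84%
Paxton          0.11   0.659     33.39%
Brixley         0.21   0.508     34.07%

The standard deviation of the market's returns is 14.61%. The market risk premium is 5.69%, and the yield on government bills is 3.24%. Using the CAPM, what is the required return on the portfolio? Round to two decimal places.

β_Holloway = 0.589 × 39.19% / 14.61% = 1.5799
β_Varden = 0.833 × 15.44% / 14.61% = 0.8803
β_Bellamy = 0.229 × 30.84% / 14.61% = 0.4834
β_Paxton = 0.659 × 33.39% / 14.61% = 1.5061
β_Brixley = 0.508 × 34.07% / 14.61% = 1.1846
β_P = Σ w_i β_i = 0.12×1.5799 + 0.35×0.8803 + 0.21×0.4834 + 0.11×1.5061 + 0.21×1.1846 = 1.0136
E(R_P) = R_f + β_P × MRP = 3.24% + 1.0136 × 5.69% = 9.01%

9.01%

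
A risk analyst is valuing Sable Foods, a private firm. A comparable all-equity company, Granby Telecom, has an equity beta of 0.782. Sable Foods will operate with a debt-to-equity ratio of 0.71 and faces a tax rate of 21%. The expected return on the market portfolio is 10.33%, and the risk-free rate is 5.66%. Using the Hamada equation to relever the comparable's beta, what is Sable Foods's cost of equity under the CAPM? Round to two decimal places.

11.36%

β_L = β_U × [1 + (1 − t)(D/E)] = 0.782 × [1 + (1 − 0.21) × 0.71]
    = 0.782 × [1 + 0.79 × 0.71] = 0.782 × 1.5609 = 1.2206
MRP = 10.33% − 5.66% = 4.67%
E(R) = R_f + β_L × MRP = 5.66% + 1.2206 × 4.67% = 11.36%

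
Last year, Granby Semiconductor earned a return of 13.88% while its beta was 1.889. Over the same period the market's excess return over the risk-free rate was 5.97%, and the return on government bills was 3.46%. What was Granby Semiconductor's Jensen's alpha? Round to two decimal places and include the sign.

CAPM benchmark = R_f + β(R_m − R_f) = 3.46% + 1.889 × 5.97% = 14.73733%
α = actual − benchmark = 13.88% − 14.73733% = -0.86%

-0.86%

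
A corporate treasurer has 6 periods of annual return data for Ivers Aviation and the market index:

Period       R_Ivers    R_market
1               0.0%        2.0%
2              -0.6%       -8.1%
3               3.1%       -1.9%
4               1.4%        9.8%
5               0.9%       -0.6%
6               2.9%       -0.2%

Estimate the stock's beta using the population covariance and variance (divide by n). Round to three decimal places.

0.061

Mean R_i = (0.0 − 0.6 + 3.1 + 1.4 + 0.9 + 2.9) / 6 = 1.2833%
Mean R_m = (2.0 − 8.1 − 1.9 + 9.8 − 0.6 − 0.2) / 6 = 0.1667%
Σ(R_i − R̄_i)(R_m − R̄_m) = 10.2867  ⇒  Cov = 10.2867 / 6 = 1.7145
Σ(R_m − R̄_m)² = 169.4933  ⇒  Var(R_m) = 169.4933 / 6 = 28.2489
β = Cov / Var(R_m) = 1.7145 / 28.2489 = 0.0607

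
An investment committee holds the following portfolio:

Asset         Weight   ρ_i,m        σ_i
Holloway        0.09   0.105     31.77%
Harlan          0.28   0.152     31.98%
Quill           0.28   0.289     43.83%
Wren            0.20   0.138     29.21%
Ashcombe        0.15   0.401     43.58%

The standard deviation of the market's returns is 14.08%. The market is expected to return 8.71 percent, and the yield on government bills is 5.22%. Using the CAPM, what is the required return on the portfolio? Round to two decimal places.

7.36%

β_Holloway = 0.105 × 31.77% / 14.08% = 0.2369
β_Harlan = 0.152 × 31.98% / 14.08% = 0.3452
β_Quill = 0.289 × 43.83% / 14.08% = 0.8996
β_Wren = 0.138 × 29.21% / 14.08% = 0.2863
β_Ashcombe = 0.401 × 43.58% / 14.08% = 1.2412
β_P = Σ w_i β_i = 0.09×0.2369 + 0.28×0.3452 + 0.28×0.8996 + 0.20×0.2863 + 0.15×1.2412 = 0.6133
MRP = 8.71% − 5.22% = 3.49%
E(R_P) = R_f + β_P × MRP = 5.22% + 0.6133 × 3.49% = 7.36%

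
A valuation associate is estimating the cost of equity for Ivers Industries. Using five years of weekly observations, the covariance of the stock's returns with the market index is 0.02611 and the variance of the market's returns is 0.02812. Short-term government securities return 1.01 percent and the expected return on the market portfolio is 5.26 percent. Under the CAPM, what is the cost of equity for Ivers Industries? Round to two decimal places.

β = Cov(R_i, R_m) / Var(R_m) = 0.02611 / 0.02812 = 0.9285
MRP = 5.26% − 1.01% = 4.25%
E(R) = R_f + β × MRP = 1.01% + 0.9285 × 4.25% = 4.96%

4.96%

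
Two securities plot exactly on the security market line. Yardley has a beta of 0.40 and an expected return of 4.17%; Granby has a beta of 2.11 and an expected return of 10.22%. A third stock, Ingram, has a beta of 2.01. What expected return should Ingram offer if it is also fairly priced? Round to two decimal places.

MRP (SML slope) = (10.22% − 4.17%) / (2.11 − 0.40) = 6.05% / 1.71 = 3.5380%
R_f (intercept) = 4.17% − 0.40 × 3.5380% = 2.7548%
E(R_Ingram) = R_f + β × MRP = 2.7548% + 2.01 × 3.5380% = 9.87%

9.87%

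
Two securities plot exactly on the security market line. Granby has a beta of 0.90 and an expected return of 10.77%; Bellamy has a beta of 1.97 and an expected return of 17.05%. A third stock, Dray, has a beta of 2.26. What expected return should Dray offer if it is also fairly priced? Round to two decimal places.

MRP (SML slope) = (17.05% − 10.77%) / (1.97 − 0.90) = 6.28% / 1.07 = 5.8692%
R_f (intercept) = 10.77% − 0.90 × 5.8692% = 5.4877%
E(R_Dray) = R_f + β × MRP = 5.4877% + 2.26 × 5.8692% = 18.75%

18.75%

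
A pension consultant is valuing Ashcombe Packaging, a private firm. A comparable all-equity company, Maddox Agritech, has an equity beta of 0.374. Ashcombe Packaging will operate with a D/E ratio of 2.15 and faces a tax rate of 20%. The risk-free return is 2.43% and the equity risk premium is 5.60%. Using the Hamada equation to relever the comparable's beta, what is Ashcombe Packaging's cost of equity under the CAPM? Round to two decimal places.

β_L = β_U × [1 + (1 − t)(D/E)] = 0.374 × [1 + (1 − 0.20) × 2.15]
    = 0.374 × [1 + 0.80 × 2.15] = 0.374 × 2.7200 = 1.0173
E(R) = R_f + β_L × MRP = 2.43% + 1.0173 × 5.60% = 8.13%

8.13%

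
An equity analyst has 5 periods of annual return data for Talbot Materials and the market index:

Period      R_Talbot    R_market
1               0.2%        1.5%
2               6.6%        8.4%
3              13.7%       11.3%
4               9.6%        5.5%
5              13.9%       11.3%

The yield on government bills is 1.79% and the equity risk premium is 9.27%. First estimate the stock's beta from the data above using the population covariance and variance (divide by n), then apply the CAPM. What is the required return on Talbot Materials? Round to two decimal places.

Mean R_i = (0.2 + 6.6 + 13.7 + 9.6 + 13.9) / 5 = 8.8000%
Mean R_m = (1.5 + 8.4 + 11.3 + 5.5 + 11.3) / 5 = 7.6000%
Σ(R_i − R̄_i)(R_m − R̄_m) = 86.0200  ⇒  Cov = 86.0200 / 5 = 17.2040
Σ(R_m − R̄_m)² = 69.6400  ⇒  Var(R_m) = 69.6400 / 5 = 13.9280
β = Cov / Var(R_m) = 17.2040 / 13.9280 = 1.2352
E(R) = R_f + β × MRP = 1.79% + 1.2352 × 9.27% = 13.24%

13.24%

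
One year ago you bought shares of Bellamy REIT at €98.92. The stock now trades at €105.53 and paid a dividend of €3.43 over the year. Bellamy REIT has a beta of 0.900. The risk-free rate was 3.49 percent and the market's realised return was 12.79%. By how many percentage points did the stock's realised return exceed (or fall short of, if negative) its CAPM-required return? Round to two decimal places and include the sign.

Realised HPR = (P1 + D1 − P0) / P0 = (105.53 + 3.43 − 98.92) / 98.92 = 10.04 / 98.92 = 10.1496%
MRP = 12.79% − 3.49% = 9.30%
CAPM required = R_f + β·MRP = 3.49% + 0.900 × 9.30% = 11.86000%
α = realised − required = 10.1496% − 11.86000% = -1.71%

-1.71%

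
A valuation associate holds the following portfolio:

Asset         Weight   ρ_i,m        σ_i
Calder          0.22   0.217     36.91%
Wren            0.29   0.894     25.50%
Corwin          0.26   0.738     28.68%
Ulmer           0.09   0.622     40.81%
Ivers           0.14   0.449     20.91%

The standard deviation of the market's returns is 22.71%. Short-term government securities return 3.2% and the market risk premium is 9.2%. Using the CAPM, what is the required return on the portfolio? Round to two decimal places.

β_Calder = 0.217 × 36.91% / 22.71% = 0.3527
β_Wren = 0.894 × 25.50% / 22.71% = 1.0038
β_Corwin = 0.738 × 28.68% / 22.71% = 0.9320
β_Ulmer = 0.622 × 40.81% / 22.71% = 1.1177
β_Ivers = 0.449 × 20.91% / 22.71% = 0.4134
β_P = Σ w_i β_i = 0.22×0.3527 + 0.29×1.0038 + 0.26×0.9320 + 0.09×1.1177 + 0.14×0.4134 = 0.7695
E(R_P) = R_f + β_P × MRP = 3.2% + 0.7695 × 9.2% = 10.28%

10.28%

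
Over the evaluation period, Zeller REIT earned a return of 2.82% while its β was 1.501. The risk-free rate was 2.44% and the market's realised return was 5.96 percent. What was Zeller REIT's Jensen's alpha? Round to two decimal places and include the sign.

Market excess return = 5.96% − 2.44% = 3.52%
CAPM benchmark = R_f + β(R_m − R_f) = 2.44% + 1.501 × 3.52% = 7.72352%
α = actual − benchmark = 2.82% − 7.72352% = -4.90%

-4.90%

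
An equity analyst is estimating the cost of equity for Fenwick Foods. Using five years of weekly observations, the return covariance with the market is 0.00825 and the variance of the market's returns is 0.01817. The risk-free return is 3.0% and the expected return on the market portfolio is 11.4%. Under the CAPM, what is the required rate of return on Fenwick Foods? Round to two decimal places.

6.81%

β = Cov(R_i, R_m) / Var(R_m) = 0.00825 / 0.01817 = 0.4540
MRP = 11.4% − 3.0% = 8.40%
E(R) = R_f + β × MRP = 3.0% + 0.4540 × 8.4% = 6.81%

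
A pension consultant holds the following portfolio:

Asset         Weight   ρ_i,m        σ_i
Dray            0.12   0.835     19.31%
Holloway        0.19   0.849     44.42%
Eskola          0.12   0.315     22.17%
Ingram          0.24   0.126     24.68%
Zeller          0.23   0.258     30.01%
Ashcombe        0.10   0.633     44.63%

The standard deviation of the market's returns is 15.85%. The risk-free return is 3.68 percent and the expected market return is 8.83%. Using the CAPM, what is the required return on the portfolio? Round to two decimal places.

8.65%

β_Dray = 0.835 × 19.31% / 15.85% = 1.0173
β_Holloway = 0.849 × 44.42% / 15.85% = 2.3793
β_Eskola = 0.315 × 22.17% / 15.85% = 0.4406
β_Ingram = 0.126 × 24.68% / 15.85% = 0.1962
β_Zeller = 0.258 × 30.01% / 15.85% = 0.4885
β_Ashcombe = 0.633 × 44.63% / 15.85% = 1.7824
β_P = Σ w_i β_i = 0.12×1.0173 + 0.19×2.3793 + 0.12×0.4406 + 0.24×0.1962 + 0.23×0.4885 + 0.10×1.7824 = 0.9647
MRP = 8.83% − 3.68% = 5.15%
E(R_P) = R_f + β_P × MRP = 3.68% + 0.9647 × 5.15% = 8.65%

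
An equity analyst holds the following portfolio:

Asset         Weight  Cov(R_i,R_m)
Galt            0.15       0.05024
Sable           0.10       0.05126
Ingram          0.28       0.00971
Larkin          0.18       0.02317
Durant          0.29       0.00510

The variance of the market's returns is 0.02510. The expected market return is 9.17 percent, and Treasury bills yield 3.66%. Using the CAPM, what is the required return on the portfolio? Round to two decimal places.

8.28%

β_Galt = 0.05024 / 0.02510 = 2.0016
β_Sable = 0.05126 / 0.02510 = 2.0422
β_Ingram = 0.00971 / 0.02510 = 0.3869
β_Larkin = 0.02317 / 0.02510 = 0.9231
β_Durant = 0.00510 / 0.02510 = 0.2032
β_P = Σ w_i β_i = 0.15×2.0016 + 0.10×2.0422 + 0.28×0.3869 + 0.18×0.9231 + 0.29×0.2032 = 0.8379
MRP = 9.17% − 3.66% = 5.51%
E(R_P) = R_f + β_P × MRP = 3.66% + 0.8379 × 5.51% = 8.28%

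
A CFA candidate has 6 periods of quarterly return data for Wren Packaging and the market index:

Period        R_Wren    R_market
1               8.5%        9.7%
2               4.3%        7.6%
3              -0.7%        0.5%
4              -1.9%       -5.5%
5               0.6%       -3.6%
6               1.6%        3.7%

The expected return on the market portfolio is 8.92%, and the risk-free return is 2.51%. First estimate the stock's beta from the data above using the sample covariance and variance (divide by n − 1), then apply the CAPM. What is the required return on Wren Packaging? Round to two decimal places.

6.12%

Mean R_i = (8.5 + 4.3 − 0.7 − 1.9 + 0.6 + 1.6) / 6 = 2.0667%
Mean R_m = (9.7 + 7.6 + 0.5 − 5.5 − 3.6 + 3.7) / 6 = 2.0667%
Σ(R_i − R̄_i)(R_m − R̄_m) = 103.3633  ⇒  Cov = 103.3633 / 5 = 20.6727
Σ(R_m − R̄_m)² = 183.3733  ⇒  Var(R_m) = 183.3733 / 5 = 36.6747
β = Cov / Var(R_m) = 20.6727 / 36.6747 = 0.5637
MRP = 8.92% − 2.51% = 6.41%
E(R) = R_f + β × MRP = 2.51% + 0.5637 × 6.41% = 6.12%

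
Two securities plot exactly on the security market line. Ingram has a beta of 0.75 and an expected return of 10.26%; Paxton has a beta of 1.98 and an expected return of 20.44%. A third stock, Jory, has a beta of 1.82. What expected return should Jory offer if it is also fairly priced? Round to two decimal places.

19.12%

MRP (SML slope) = (20.44% − 10.26%) / (1.98 − 0.75) = 10.18% / 1.23 = 8.2764%
R_f (intercept) = 10.26% − 0.75 × 8.2764% = 4.0527%
E(R_Jory) = R_f + β × MRP = 4.0527% + 1.82 × 8.2764% = 19.12%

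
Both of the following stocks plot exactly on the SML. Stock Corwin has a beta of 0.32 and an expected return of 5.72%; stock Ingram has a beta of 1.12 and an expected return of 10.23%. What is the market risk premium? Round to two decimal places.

5.64%

Both satisfy E(R) = R_f + β·MRP, so the slope of the SML is
MRP = (10.23% − 5.72%) / (1.12 − 0.32) = 4.51% / 0.80 = 5.6375%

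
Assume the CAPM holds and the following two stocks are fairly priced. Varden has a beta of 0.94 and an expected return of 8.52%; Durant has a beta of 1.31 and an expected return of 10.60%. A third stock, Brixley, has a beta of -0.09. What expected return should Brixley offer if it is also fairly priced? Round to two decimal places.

MRP (SML slope) = (10.60% − 8.52%) / (1.31 − 0.94) = 2.08% / 0.37 = 5.6216%
R_f (intercept) = 8.52% − 0.94 × 5.6216% = 3.2357%
E(R_Brixley) = R_f + β × MRP = 3.2357% + -0.09 × 5.6216% = 2.73%

2.73%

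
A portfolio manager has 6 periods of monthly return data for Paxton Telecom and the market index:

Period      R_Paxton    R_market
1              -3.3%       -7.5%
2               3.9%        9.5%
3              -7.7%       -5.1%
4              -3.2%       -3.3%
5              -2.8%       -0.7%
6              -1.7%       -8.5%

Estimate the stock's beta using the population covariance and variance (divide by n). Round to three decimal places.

Mean R_i = (-3.3 + 3.9 − 7.7 − 3.2 − 2.8 − 1.7) / 6 = -2.4667%
Mean R_m = (-7.5 + 9.5 − 5.1 − 3.3 − 0.7 − 8.5) / 6 = -2.6000%
Σ(R_i − R̄_i)(R_m − R̄_m) = 89.5600  ⇒  Cov = 89.5600 / 6 = 14.9267
Σ(R_m − R̄_m)² = 215.5800  ⇒  Var(R_m) = 215.5800 / 6 = 35.9300
β = Cov / Var(R_m) = 14.9267 / 35.9300 = 0.4154

0.415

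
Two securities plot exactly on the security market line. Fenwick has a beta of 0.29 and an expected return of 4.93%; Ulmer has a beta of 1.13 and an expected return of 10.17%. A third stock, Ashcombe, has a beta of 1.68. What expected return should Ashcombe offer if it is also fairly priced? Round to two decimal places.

MRP (SML slope) = (10.17% − 4.93%) / (1.13 − 0.29) = 5.24% / 0.84 = 6.2381%
R_f (intercept) = 4.93% − 0.29 × 6.2381% = 3.1210%
E(R_Ashcombe) = R_f + β × MRP = 3.1210% + 1.68 × 6.2381% = 13.60%

13.60%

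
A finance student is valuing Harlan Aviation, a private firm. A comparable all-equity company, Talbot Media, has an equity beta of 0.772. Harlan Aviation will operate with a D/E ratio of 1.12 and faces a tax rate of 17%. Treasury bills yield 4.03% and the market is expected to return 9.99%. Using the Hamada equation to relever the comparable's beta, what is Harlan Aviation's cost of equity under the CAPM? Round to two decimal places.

β_L = β_U × [1 + (1 − t)(D/E)] = 0.772 × [1 + (1 − 0.17) × 1.12]
    = 0.772 × [1 + 0.83 × 1.12] = 0.772 × 1.9296 = 1.4897
MRP = 9.99% − 4.03% = 5.96%
E(R) = R_f + β_L × MRP = 4.03% + 1.4897 × 5.96% = 12.91%

12.91%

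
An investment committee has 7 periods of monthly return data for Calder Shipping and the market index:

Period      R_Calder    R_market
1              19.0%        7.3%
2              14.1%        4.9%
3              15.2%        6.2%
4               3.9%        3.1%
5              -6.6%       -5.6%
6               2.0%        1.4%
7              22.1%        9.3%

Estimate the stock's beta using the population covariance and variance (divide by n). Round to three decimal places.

Mean R_i = (19.0 + 14.1 + 15.2 + 3.9 − 6.6 + 2.0 + 22.1) / 7 = 9.9571%
Mean R_m = (7.3 + 4.9 + 6.2 + 3.1 − 5.6 + 1.4 + 9.3) / 7 = 3.8000%
Σ(R_i − R̄_i)(R_m − R̄_m) = 294.5500  ⇒  Cov = 294.5500 / 7 = 42.0786
Σ(R_m − R̄_m)² = 144.0800  ⇒  Var(R_m) = 144.0800 / 7 = 20.5829
β = Cov / Var(R_m) = 42.0786 / 20.5829 = 2.0443

2.044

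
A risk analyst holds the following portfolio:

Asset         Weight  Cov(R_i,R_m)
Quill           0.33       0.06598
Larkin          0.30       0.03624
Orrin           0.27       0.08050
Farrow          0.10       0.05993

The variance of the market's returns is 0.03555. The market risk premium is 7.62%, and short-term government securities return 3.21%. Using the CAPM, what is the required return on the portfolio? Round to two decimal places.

16.15%

β_Quill = 0.06598 / 0.03555 = 1.8560
β_Larkin = 0.03624 / 0.03555 = 1.0194
β_Orrin = 0.08050 / 0.03555 = 2.2644
β_Farrow = 0.05993 / 0.03555 = 1.6858
β_P = Σ w_i β_i = 0.33×1.8560 + 0.30×1.0194 + 0.27×2.2644 + 0.10×1.6858 = 1.6983
E(R_P) = R_f + β_P × MRP = 3.21% + 1.6983 × 7.62% = 16.15%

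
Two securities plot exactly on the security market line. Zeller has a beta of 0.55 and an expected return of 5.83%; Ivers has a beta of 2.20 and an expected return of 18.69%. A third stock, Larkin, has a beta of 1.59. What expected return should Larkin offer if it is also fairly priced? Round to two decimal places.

13.94%

MRP (SML slope) = (18.69% − 5.83%) / (2.20 − 0.55) = 12.86% / 1.65 = 7.7939%
R_f (intercept) = 5.83% − 0.55 × 7.7939% = 1.5434%
E(R_Larkin) = R_f + β × MRP = 1.5434% + 1.59 × 7.7939% = 13.94%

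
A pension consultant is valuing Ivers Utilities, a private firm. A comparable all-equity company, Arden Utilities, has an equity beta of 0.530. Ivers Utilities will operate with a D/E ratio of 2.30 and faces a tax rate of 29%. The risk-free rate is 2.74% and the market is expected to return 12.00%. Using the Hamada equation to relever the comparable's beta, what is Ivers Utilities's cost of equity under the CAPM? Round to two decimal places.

15.66%

β_L = β_U × [1 + (1 − t)(D/E)] = 0.530 × [1 + (1 − 0.29) × 2.30]
    = 0.530 × [1 + 0.71 × 2.30] = 0.530 × 2.6330 = 1.3955
MRP = 12.00% − 2.74% = 9.26%
E(R) = R_f + β_L × MRP = 2.74% + 1.3955 × 9.26% = 15.66%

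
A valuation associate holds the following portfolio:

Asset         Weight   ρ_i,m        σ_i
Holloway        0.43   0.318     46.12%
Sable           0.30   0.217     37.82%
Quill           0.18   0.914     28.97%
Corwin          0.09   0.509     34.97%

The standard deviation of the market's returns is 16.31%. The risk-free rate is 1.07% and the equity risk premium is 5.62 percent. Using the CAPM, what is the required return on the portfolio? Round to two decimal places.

6.29%

β_Holloway = 0.318 × 46.12% / 16.31% = 0.8992
β_Sable = 0.217 × 37.82% / 16.31% = 0.5032
β_Quill = 0.914 × 28.97% / 16.31% = 1.6235
β_Corwin = 0.509 × 34.97% / 16.31% = 1.0913
β_P = Σ w_i β_i = 0.43×0.8992 + 0.30×0.5032 + 0.18×1.6235 + 0.09×1.0913 = 0.9281
E(R_P) = R_f + β_P × MRP = 1.07% + 0.9281 × 5.62% = 6.29%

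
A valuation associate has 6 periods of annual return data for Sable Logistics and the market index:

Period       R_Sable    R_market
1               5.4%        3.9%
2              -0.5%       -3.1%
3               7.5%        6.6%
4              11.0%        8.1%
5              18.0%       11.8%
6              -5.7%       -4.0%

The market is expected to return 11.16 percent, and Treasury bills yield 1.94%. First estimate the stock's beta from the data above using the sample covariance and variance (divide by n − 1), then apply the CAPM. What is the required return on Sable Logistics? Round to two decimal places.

Mean R_i = (5.4 − 0.5 + 7.5 + 11.0 + 18.0 − 5.7) / 6 = 5.9500%
Mean R_m = (3.9 − 3.1 + 6.6 + 8.1 + 11.8 − 4.0) / 6 = 3.8833%
Σ(R_i − R̄_i)(R_m − R̄_m) = 257.7750  ⇒  Cov = 257.7750 / 5 = 51.5550
Σ(R_m − R̄_m)² = 198.7483  ⇒  Var(R_m) = 198.7483 / 5 = 39.7497
β = Cov / Var(R_m) = 51.5550 / 39.7497 = 1.2970
MRP = 11.16% − 1.94% = 9.22%
E(R) = R_f + β × MRP = 1.94% + 1.2970 × 9.22% = 13.90%

13.90%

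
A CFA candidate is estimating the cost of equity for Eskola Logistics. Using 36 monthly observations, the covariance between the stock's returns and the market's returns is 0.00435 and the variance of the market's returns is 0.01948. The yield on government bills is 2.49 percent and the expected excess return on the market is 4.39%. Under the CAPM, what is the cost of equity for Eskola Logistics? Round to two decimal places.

3.47%

β = Cov(R_i, R_m) / Var(R_m) = 0.00435 / 0.01948 = 0.2233
E(R) = R_f + β × MRP = 2.49% + 0.2233 × 4.39% = 3.47%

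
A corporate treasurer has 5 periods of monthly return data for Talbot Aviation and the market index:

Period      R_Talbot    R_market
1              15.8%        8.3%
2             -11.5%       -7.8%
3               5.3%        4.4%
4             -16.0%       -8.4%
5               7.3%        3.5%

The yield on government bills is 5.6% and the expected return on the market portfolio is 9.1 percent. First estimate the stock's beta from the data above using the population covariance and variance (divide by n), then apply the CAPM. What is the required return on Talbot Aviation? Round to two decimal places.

Mean R_i = (15.8 − 11.5 + 5.3 − 16.0 + 7.3) / 5 = 0.1800%
Mean R_m = (8.3 − 7.8 + 4.4 − 8.4 + 3.5) / 5 = 0.0000%
Σ(R_i − R̄_i)(R_m − R̄_m) = 404.1100  ⇒  Cov = 404.1100 / 5 = 80.8220
Σ(R_m − R̄_m)² = 231.9000  ⇒  Var(R_m) = 231.9000 / 5 = 46.3800
β = Cov / Var(R_m) = 80.8220 / 46.3800 = 1.7426
MRP = 9.1% − 5.6% = 3.50%
E(R) = R_f + β × MRP = 5.6% + 1.7426 × 3.5% = 11.70%

11.70%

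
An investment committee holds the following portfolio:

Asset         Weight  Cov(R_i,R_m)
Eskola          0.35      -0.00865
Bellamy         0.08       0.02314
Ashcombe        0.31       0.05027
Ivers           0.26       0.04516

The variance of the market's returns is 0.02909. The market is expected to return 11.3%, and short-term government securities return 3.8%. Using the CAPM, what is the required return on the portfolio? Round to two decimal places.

10.54%

β_Eskola = -0.00865 / 0.02909 = -0.2974
β_Bellamy = 0.02314 / 0.02909 = 0.7955
β_Ashcombe = 0.05027 / 0.02909 = 1.7281
β_Ivers = 0.04516 / 0.02909 = 1.5524
β_P = Σ w_i β_i = 0.35×-0.2974 + 0.08×0.7955 + 0.31×1.7281 + 0.26×1.5524 = 0.8989
MRP = 11.3% − 3.8% = 7.50%
E(R_P) = R_f + β_P × MRP = 3.8% + 0.8989 × 7.5% = 10.54%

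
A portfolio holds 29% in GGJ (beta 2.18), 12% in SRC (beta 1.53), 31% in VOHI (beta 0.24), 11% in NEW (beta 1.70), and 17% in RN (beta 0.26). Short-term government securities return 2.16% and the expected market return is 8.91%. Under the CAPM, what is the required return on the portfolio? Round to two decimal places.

9.73%

β_P = Σ w_i β_i = 0.29×2.18 + 0.12×1.53 + 0.31×0.24 + 0.11×1.70 + 0.17×0.26 = 1.1214
MRP = 8.91% − 2.16% = 6.75%
E(R_P) = R_f + β_P × MRP = 2.16% + 1.1214 × 6.75% = 9.73%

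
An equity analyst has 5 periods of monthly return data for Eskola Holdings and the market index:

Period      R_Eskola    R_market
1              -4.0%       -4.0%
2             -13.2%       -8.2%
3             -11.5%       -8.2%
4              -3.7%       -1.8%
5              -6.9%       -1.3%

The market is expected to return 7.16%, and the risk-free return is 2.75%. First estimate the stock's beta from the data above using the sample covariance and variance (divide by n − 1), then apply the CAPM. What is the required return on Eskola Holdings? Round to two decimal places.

7.60%

Mean R_i = (-4.0 − 13.2 − 11.5 − 3.7 − 6.9) / 5 = -7.8600%
Mean R_m = (-4.0 − 8.2 − 8.2 − 1.8 − 1.3) / 5 = -4.7000%
Σ(R_i − R̄_i)(R_m − R̄_m) = 49.4600  ⇒  Cov = 49.4600 / 4 = 12.3650
Σ(R_m − R̄_m)² = 44.9600  ⇒  Var(R_m) = 44.9600 / 4 = 11.2400
β = Cov / Var(R_m) = 12.3650 / 11.2400 = 1.1001
MRP = 7.16% − 2.75% = 4.41%
E(R) = R_f + β × MRP = 2.75% + 1.1001 × 4.41% = 7.60%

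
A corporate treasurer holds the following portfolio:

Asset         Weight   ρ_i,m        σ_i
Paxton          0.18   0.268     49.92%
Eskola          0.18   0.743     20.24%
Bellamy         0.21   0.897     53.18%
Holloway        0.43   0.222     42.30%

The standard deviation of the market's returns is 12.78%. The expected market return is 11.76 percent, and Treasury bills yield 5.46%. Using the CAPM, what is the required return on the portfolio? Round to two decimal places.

14.91%

β_Paxton = 0.268 × 49.92% / 12.78% = 1.0468
β_Eskola = 0.743 × 20.24% / 12.78% = 1.1767
β_Bellamy = 0.897 × 53.18% / 12.78% = 3.7326
β_Holloway = 0.222 × 42.30% / 12.78% = 0.7348
β_P = Σ w_i β_i = 0.18×1.0468 + 0.18×1.1767 + 0.21×3.7326 + 0.43×0.7348 = 1.5000
MRP = 11.76% − 5.46% = 6.30%
E(R_P) = R_f + β_P × MRP = 5.46% + 1.5000 × 6.30% = 14.91%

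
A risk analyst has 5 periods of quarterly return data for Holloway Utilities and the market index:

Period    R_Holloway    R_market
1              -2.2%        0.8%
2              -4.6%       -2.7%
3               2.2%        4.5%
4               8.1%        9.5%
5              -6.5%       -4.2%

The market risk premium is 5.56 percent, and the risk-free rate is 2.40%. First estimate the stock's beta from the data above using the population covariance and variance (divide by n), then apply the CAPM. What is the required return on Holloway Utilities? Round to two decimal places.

8.23%

Mean R_i = (-2.2 − 4.6 + 2.2 + 8.1 − 6.5) / 5 = -0.6000%
Mean R_m = (0.8 − 2.7 + 4.5 + 9.5 − 4.2) / 5 = 1.5800%
Σ(R_i − R̄_i)(R_m − R̄_m) = 129.5500  ⇒  Cov = 129.5500 / 5 = 25.9100
Σ(R_m − R̄_m)² = 123.5880  ⇒  Var(R_m) = 123.5880 / 5 = 24.7176
β = Cov / Var(R_m) = 25.9100 / 24.7176 = 1.0482
E(R) = R_f + β × MRP = 2.40% + 1.0482 × 5.56% = 8.23%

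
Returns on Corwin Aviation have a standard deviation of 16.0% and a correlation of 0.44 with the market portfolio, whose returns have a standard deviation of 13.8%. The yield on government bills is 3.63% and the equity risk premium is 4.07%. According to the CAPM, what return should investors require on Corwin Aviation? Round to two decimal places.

5.71%

β = ρ × σ_i / σ_m = 0.44 × 16.0% / 13.8% = 0.5101
E(R) = 3.63% + 0.5101 × 4.07% = 5.71%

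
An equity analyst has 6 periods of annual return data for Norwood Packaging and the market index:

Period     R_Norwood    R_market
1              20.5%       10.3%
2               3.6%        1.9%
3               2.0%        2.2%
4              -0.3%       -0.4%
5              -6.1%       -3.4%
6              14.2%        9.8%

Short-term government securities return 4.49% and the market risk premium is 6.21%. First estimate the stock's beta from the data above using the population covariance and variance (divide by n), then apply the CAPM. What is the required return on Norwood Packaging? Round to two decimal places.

15.34%

Mean R_i = (20.5 + 3.6 + 2.0 − 0.3 − 6.1 + 14.2) / 6 = 5.6500%
Mean R_m = (10.3 + 1.9 + 2.2 − 0.4 − 3.4 + 9.8) / 6 = 3.4000%
Σ(R_i − R̄_i)(R_m − R̄_m) = 267.1500  ⇒  Cov = 267.1500 / 6 = 44.5250
Σ(R_m − R̄_m)² = 152.9400  ⇒  Var(R_m) = 152.9400 / 6 = 25.4900
β = Cov / Var(R_m) = 44.5250 / 25.4900 = 1.7468
E(R) = R_f + β × MRP = 4.49% + 1.7468 × 6.21% = 15.34%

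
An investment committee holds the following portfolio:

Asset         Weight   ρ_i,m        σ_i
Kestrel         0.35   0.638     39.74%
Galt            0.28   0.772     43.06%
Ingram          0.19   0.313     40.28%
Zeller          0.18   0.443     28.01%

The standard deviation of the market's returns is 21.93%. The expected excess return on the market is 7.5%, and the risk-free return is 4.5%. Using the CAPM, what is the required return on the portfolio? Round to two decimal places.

12.30%

β_Kestrel = 0.638 × 39.74% / 21.93% = 1.1561
β_Galt = 0.772 × 43.06% / 21.93% = 1.5158
β_Ingram = 0.313 × 40.28% / 21.93% = 0.5749
β_Zeller = 0.443 × 28.01% / 21.93% = 0.5658
β_P = Σ w_i β_i = 0.35×1.1561 + 0.28×1.5158 + 0.19×0.5749 + 0.18×0.5658 = 1.0401
E(R_P) = R_f + β_P × MRP = 4.5% + 1.0401 × 7.5% = 12.30%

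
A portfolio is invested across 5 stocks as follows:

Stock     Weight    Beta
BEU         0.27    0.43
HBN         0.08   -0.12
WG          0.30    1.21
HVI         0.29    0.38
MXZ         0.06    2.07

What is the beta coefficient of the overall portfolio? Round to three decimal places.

0.704

β_P = Σ w_i β_i = 0.27×0.43 + 0.08×-0.12 + 0.30×1.21 + 0.29×0.38 + 0.06×2.07 = 0.7039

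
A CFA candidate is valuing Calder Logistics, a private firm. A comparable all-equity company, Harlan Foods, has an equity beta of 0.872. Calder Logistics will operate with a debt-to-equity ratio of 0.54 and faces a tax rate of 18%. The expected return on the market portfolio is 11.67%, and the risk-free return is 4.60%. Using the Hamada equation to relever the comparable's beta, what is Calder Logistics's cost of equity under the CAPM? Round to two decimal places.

13.49%

β_L = β_U × [1 + (1 − t)(D/E)] = 0.872 × [1 + (1 − 0.18) × 0.54]
    = 0.872 × [1 + 0.82 × 0.54] = 0.872 × 1.4428 = 1.2581
MRP = 11.67% − 4.60% = 7.07%
E(R) = R_f + β_L × MRP = 4.60% + 1.2581 × 7.07% = 13.49%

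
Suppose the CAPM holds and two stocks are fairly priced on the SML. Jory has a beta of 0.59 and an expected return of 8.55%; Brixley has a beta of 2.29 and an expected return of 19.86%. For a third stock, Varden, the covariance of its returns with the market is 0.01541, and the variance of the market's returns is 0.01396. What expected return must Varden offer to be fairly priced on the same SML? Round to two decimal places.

MRP = (19.86% − 8.55%) / (2.29 − 0.59) = 6.6529%
R_f = 8.55% − 0.59 × 6.6529% = 4.6248%
β_Varden = Cov / Var(R_m) = 0.01541 / 0.01396 = 1.1039
E(R_Varden) = R_f + β × MRP = 4.6248% + 1.1039 × 6.6529% = 11.97%

11.97%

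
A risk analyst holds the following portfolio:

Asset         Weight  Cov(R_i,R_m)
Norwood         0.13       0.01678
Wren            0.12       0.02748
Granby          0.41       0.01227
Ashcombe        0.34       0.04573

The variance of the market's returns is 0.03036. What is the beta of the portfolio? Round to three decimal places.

β_Norwood = 0.01678 / 0.03036 = 0.5527
β_Wren = 0.02748 / 0.03036 = 0.9051
β_Granby = 0.01227 / 0.03036 = 0.4042
β_Ashcombe = 0.04573 / 0.03036 = 1.5063
β_P = Σ w_i β_i = 0.13×0.5527 + 0.12×0.9051 + 0.41×0.4042 + 0.34×1.5063 = 0.8583

0.858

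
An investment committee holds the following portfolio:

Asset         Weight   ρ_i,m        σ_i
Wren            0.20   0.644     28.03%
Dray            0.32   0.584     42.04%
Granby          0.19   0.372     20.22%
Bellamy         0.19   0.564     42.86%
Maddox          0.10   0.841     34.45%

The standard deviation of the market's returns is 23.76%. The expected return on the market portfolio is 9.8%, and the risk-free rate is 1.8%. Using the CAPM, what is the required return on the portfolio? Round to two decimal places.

8.66%

β_Wren = 0.644 × 28.03% / 23.76% = 0.7597
β_Dray = 0.584 × 42.04% / 23.76% = 1.0333
β_Granby = 0.372 × 20.22% / 23.76% = 0.3166
β_Bellamy = 0.564 × 42.86% / 23.76% = 1.0174
β_Maddox = 0.841 × 34.45% / 23.76% = 1.2194
β_P = Σ w_i β_i = 0.20×0.7597 + 0.32×1.0333 + 0.19×0.3166 + 0.19×1.0174 + 0.10×1.2194 = 0.8580
MRP = 9.8% − 1.8% = 8.00%
E(R_P) = R_f + β_P × MRP = 1.8% + 0.8580 × 8.0% = 8.66%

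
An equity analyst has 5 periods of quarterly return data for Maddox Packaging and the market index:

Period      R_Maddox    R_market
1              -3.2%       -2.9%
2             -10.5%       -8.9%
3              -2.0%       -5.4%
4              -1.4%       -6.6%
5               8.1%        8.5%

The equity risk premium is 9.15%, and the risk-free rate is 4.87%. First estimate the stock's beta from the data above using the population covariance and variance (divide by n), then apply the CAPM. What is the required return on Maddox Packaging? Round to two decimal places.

12.95%

Mean R_i = (-3.2 − 10.5 − 2.0 − 1.4 + 8.1) / 5 = -1.8000%
Mean R_m = (-2.9 − 8.9 − 5.4 − 6.6 + 8.5) / 5 = -3.0600%
Σ(R_i − R̄_i)(R_m − R̄_m) = 164.0800  ⇒  Cov = 164.0800 / 5 = 32.8160
Σ(R_m − R̄_m)² = 185.7720  ⇒  Var(R_m) = 185.7720 / 5 = 37.1544
β = Cov / Var(R_m) = 32.8160 / 37.1544 = 0.8832
E(R) = R_f + β × MRP = 4.87% + 0.8832 × 9.15% = 12.95%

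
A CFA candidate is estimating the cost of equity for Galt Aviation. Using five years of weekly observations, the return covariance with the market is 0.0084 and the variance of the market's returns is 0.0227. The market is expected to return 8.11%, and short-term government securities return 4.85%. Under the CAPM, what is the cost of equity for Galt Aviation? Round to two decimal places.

β = Cov(R_i, R_m) / Var(R_m) = 0.0084 / 0.0227 = 0.3700
MRP = 8.11% − 4.85% = 3.26%
E(R) = R_f + β × MRP = 4.85% + 0.3700 × 3.26% = 6.06%

6.06%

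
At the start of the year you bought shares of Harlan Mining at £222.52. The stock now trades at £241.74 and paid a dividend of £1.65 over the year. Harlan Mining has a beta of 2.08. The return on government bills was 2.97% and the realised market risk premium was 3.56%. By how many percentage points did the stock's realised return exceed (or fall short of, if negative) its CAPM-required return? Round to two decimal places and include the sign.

Realised HPR = (P1 + D1 − P0) / P0 = (241.74 + 1.65 − 222.52) / 222.52 = 20.87 / 222.52 = 9.3789%
CAPM required = R_f + β·MRP = 2.97% + 2.08 × 3.56% = 10.3748%
α = realised − required = 9.3789% − 10.3748% = -1.00%

-1.00%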